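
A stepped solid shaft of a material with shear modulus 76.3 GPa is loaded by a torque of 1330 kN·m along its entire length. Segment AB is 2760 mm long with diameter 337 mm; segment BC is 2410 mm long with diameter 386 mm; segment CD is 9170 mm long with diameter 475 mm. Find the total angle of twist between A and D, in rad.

0.0893 rad

J_AB = π(0.337)⁴/32 = 1.27×10^-3 m⁴; J_BC = π(0.386)⁴/32 = 2.18×10^-3 m⁴; J_CD = π(0.475)⁴/32 = 5.00×10^-3 m⁴.
θ = (T/G)·Σ L_i/J_i = (1.330e6/76.3×10⁹)·(2.76/1.27×10^-3 + 2.41/2.18×10^-3 + 9.17/5.00×10^-3) = 0.08925 rad.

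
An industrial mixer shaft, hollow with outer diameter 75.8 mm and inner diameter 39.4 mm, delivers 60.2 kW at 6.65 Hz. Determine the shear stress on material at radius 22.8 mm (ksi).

ω = 2π·6.65 = 41.78 rad/s, so T = P/ω = 60.2×10³ / 41.78 = 1441 N·m.
J = π(d_o⁴ − d_i⁴)/32 = π(0.0758⁴ − 0.0394⁴)/32 = 3.004×10^-6 m⁴.
Shear stress varies linearly with radius: τ = T·r/J = 1441 × 0.0228 / 3.004×10^-6 = 1.093×10^7 Pa.

1.59 ksi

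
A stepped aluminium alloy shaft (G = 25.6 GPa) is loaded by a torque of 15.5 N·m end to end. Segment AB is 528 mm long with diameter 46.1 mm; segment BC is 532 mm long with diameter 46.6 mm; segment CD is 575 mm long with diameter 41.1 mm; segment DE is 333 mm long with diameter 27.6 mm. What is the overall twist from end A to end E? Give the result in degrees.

0.355°

J_AB = π(0.0461)⁴/32 = 4.43×10^-7 m⁴; J_BC = π(0.0466)⁴/32 = 4.63×10^-7 m⁴; J_CD = π(0.0411)⁴/32 = 2.80×10^-7 m⁴; J_DE = π(0.0276)⁴/32 = 5.70×10^-8 m⁴.
θ = (T/G)·Σ L_i/J_i = (15.50/25.6×10⁹)·(0.528/4.43×10^-7 + 0.532/4.63×10^-7 + 0.575/2.80×10^-7 + 0.333/5.70×10^-8) = 6.199×10^-3 rad.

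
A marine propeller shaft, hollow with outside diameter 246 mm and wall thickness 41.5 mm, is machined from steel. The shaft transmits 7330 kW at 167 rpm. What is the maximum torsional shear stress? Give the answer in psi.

ω = 2π·167/60 = 17.49 rad/s, so T = P/ω = 7330×10³ / 17.49 = 419100 N·m.
J = π(d_o⁴ − d_i⁴)/32 = π(0.246⁴ − 0.163⁴)/32 = 2.902×10^-4 m⁴.
τ_max = T·r/J = 419100 × 0.123 / 2.902×10^-4 = 1.776×10^8 Pa.

25800 psi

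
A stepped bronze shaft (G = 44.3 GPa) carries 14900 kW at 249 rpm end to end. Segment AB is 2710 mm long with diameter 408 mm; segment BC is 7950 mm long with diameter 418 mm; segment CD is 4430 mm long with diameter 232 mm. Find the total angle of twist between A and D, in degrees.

14.2°

ω = 2π·249/60 = 26.08 rad/s, so T = P/ω = 14900×10³ / 26.08 = 571400 N·m.
J_AB = π(0.408)⁴/32 = 2.72×10^-3 m⁴; J_BC = π(0.418)⁴/32 = 3.00×10^-3 m⁴; J_CD = π(0.232)⁴/32 = 2.84×10^-4 m⁴.
θ = (T/G)·Σ L_i/J_i = (571400/44.3×10⁹)·(2.71/2.72×10^-3 + 7.95/3.00×10^-3 + 4.43/2.84×10^-4) = 0.2480 rad.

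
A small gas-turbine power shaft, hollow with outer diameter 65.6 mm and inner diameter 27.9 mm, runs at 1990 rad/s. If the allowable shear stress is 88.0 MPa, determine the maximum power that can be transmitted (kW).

J = π(d_o⁴ − d_i⁴)/32 = π(0.0656⁴ − 0.0279⁴)/32 = 1.759×10^-6 m⁴.
T_max = τ_allow·J/r = 8.80×10^7 × 1.759×10^-6 / 0.0328 = 4718 N·m.
ω = 1990 rad/s, so P_max = T_max·ω = 9.389×10^6 W.

9390 kW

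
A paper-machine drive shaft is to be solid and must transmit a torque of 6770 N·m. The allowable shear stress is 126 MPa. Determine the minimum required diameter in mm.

For a solid shaft τ_max = 16T/(πd³), so d = (16T/(π τ_allow))^(1/3) = (16·6770/(π·1.26×10^8))^(1/3) = 0.06492 m.

64.9 mm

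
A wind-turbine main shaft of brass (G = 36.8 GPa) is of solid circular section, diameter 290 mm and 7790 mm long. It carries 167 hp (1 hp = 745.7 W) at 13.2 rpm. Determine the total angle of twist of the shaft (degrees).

ω = 2π·13.2/60 = 1.382 rad/s, so T = P/ω = 167×745.7 / 1.382 = 90090 N·m.
J = πd⁴/32 = π(0.290)⁴/32 = 6.944×10^-4 m⁴.
θ = T·L/(G·J) = 90090 × 7.79 / (36.8×10⁹ × 6.944×10^-4) = 0.02746 rad.

1.57°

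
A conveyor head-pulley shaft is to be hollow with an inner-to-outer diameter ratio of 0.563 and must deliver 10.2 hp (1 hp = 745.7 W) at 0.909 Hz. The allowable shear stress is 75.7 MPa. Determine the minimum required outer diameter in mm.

ω = 2π·0.909 = 5.711 rad/s, so T = P/ω = 10.2×745.7 / 5.711 = 1332 N·m.
For a hollow shaft with d_i/d_o = 0.563: τ_max = 16T/(π d_o³ (1−k⁴)), so d_o = [16T/(π τ_allow (1−k⁴))]^(1/3) = [16·1332/(π·7.57×10^7·0.8995)]^(1/3) = 0.04635 m.

46.4 mm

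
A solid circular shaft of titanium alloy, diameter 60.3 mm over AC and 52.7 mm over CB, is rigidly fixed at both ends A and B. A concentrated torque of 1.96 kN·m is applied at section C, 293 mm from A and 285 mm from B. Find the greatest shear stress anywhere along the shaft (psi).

4130 psi

Compatibility: T_A·a/J_AC = T_B·b/J_CB with T_A + T_B = T₀.
J_AC = 1.30×10^-6 m⁴, J_CB = 7.57×10^-7 m⁴, so T_A = T₀·(J_AC/a)/((J_AC/a)+(J_CB/b)) = 1225 N·m, T_B = 734.8 N·m.
τ in each portion: τ_AC = 2.85×10^7 Pa, τ_CB = 2.56×10^7 Pa; maximum is in AC.
τ_max = T_AC·r/J = 1225·0.0301/1.30×10^-6 = 2.846×10^7 Pa.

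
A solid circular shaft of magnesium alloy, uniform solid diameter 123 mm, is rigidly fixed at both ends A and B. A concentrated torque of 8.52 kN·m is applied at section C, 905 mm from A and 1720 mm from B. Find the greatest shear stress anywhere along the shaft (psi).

2220 psi

With uniform GJ and both ends fixed, compatibility θ_AC = θ_CB gives T_A·a = T_B·b, together with T_A + T_B = T₀.
T_A = T₀·b/(a+b) = 8520·1720/2625 = 5583 N·m; T_B = 2937 N·m.
τ in each portion: τ_AC = 1.53×10^7 Pa, τ_CB = 8.04×10^6 Pa; maximum is in AC.
τ_max = T_AC·r/J = 5583·0.0615/2.25×10^-5 = 1.528×10^7 Pa.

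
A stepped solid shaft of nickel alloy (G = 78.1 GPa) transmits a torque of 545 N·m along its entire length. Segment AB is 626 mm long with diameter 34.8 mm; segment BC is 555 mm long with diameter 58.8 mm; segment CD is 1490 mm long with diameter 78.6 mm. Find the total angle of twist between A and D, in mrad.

J_AB = π(0.0348)⁴/32 = 1.44×10^-7 m⁴; J_BC = π(0.0588)⁴/32 = 1.17×10^-6 m⁴; J_CD = π(0.0786)⁴/32 = 3.75×10^-6 m⁴.
θ = (T/G)·Σ L_i/J_i = (545.0/78.1×10⁹)·(0.626/1.44×10^-7 + 0.555/1.17×10^-6 + 1.49/3.75×10^-6) = 0.03641 rad.

36.4 mrad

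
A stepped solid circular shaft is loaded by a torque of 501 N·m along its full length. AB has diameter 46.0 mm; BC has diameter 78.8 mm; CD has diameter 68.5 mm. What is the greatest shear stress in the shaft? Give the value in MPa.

26.2 MPa

Under the same torque, τ_max = 16T/(πd³) is largest where d is smallest — segment AB (d = 46.0 mm).
τ_max = 16·501.0/(π·(0.0460)³) = 2.621×10^7 Pa.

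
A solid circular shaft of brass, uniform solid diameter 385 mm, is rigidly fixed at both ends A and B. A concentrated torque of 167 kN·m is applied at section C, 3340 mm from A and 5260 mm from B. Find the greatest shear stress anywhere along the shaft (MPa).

With uniform GJ and both ends fixed, compatibility θ_AC = θ_CB gives T_A·a = T_B·b, together with T_A + T_B = T₀.
T_A = T₀·b/(a+b) = 167000·5260/8600 = 102100 N·m; T_B = 64860 N·m.
τ in each portion: τ_AC = 9.12×10^6 Pa, τ_CB = 5.79×10^6 Pa; maximum is in AC.
τ_max = T_AC·r/J = 102100·0.193/2.16×10^-3 = 9.116×10^6 Pa.

9.12 MPa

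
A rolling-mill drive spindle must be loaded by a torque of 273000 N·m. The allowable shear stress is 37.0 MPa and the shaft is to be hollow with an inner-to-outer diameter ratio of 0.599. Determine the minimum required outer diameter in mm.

For a hollow shaft with d_i/d_o = 0.599: τ_max = 16T/(π d_o³ (1−k⁴)), so d_o = [16T/(π τ_allow (1−k⁴))]^(1/3) = [16·273000/(π·3.70×10^7·0.8713)]^(1/3) = 0.3507 m.

351 mm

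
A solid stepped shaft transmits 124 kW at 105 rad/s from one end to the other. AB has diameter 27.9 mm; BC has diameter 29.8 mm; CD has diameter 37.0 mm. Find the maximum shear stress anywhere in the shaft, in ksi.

ω = 105 rad/s, so T = P/ω = 124×10³ / 105.0 = 1181 N·m.
Under the same torque, τ_max = 16T/(πd³) is largest where d is smallest — segment AB (d = 27.9 mm).
τ_max = 16·1181/(π·(0.0279)³) = 2.769×10^8 Pa.

40.2 ksi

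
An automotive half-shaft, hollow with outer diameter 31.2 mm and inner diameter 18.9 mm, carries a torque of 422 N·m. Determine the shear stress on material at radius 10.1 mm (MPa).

52.9 MPa

J = π(d_o⁴ − d_i⁴)/32 = π(0.0312⁴ − 0.0189⁴)/32 = 8.050×10^-8 m⁴.
Shear stress varies linearly with radius: τ = T·r/J = 422.0 × 0.0101 / 8.050×10^-8 = 5.295×10^7 Pa.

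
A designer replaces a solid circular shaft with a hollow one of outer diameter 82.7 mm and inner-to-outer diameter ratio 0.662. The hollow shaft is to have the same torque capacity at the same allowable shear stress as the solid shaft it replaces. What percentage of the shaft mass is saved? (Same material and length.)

Equal τ_max and T ⇒ the solid shaft needs d_s³ = d_o³(1−k⁴), so d_s = 82.7·(1−0.662⁴)^(1/3) = 77.03 mm.
Area ratio A_h/A_s = d_o²(1−k²)/d_s² = (1−k²)/(1−k⁴)^(2/3) = 0.6476.
Mass saving = 1 − 0.6476 = 35.2 %.

35.2 %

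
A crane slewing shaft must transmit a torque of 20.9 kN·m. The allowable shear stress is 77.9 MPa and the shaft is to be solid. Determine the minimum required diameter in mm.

For a solid shaft τ_max = 16T/(πd³), so d = (16T/(π τ_allow))^(1/3) = (16·20900/(π·7.79×10^7))^(1/3) = 0.1110 m.

111 mm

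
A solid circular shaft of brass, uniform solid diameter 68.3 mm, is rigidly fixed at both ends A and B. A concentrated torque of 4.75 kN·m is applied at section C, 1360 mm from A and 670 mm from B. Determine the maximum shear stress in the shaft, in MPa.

With uniform GJ and both ends fixed, compatibility θ_AC = θ_CB gives T_A·a = T_B·b, together with T_A + T_B = T₀.
T_A = T₀·b/(a+b) = 4750·670/2030 = 1568 N·m; T_B = 3182 N·m.
τ in each portion: τ_AC = 2.51×10^7 Pa, τ_CB = 5.09×10^7 Pa; maximum is in CB.
τ_max = T_CB·r/J = 3182·0.0341/2.14×10^-6 = 5.087×10^7 Pa.

50.9 MPa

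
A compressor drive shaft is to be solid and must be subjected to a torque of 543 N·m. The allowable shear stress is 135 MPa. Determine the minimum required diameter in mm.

For a solid shaft τ_max = 16T/(πd³), so d = (16T/(π τ_allow))^(1/3) = (16·543.0/(π·1.35×10^8))^(1/3) = 0.02736 m.

27.4 mm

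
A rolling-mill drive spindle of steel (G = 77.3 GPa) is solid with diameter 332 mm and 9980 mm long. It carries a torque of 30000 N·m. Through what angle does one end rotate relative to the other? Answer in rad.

J = πd⁴/32 = π(0.332)⁴/32 = 1.193×10^-3 m⁴.
θ = T·L/(G·J) = 30000 × 9.98 / (77.3×10⁹ × 1.193×10^-3) = 3.247×10^-3 rad.

0.00325 rad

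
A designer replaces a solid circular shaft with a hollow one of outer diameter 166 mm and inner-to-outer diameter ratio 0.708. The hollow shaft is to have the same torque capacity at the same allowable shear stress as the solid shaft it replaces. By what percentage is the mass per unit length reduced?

39.5 %

Equal τ_max and T ⇒ the solid shaft needs d_s³ = d_o³(1−k⁴), so d_s = 166·(1−0.708⁴)^(1/3) = 150.7 mm.
Area ratio A_h/A_s = d_o²(1−k²)/d_s² = (1−k²)/(1−k⁴)^(2/3) = 0.6049.
Mass saving = 1 − 0.6049 = 39.5 %.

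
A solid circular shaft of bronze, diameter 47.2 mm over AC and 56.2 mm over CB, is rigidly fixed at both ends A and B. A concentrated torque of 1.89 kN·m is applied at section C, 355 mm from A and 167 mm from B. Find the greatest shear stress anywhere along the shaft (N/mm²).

43.9 N/mm²

Compatibility: T_A·a/J_AC = T_B·b/J_CB with T_A + T_B = T₀.
J_AC = 4.87×10^-7 m⁴, J_CB = 9.79×10^-7 m⁴, so T_A = T₀·(J_AC/a)/((J_AC/a)+(J_CB/b)) = 358.5 N·m, T_B = 1532 N·m.
τ in each portion: τ_AC = 1.74×10^7 Pa, τ_CB = 4.39×10^7 Pa; maximum is in CB.
τ_max = T_CB·r/J = 1532·0.0281/9.79×10^-7 = 4.394×10^7 Pa.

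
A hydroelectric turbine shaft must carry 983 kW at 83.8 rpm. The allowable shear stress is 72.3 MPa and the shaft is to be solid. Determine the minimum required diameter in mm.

ω = 2π·83.8/60 = 8.776 rad/s, so T = P/ω = 983×10³ / 8.776 = 112000 N·m.
For a solid shaft τ_max = 16T/(πd³), so d = (16T/(π τ_allow))^(1/3) = (16·112000/(π·7.23×10^7))^(1/3) = 0.1991 m.

199 mm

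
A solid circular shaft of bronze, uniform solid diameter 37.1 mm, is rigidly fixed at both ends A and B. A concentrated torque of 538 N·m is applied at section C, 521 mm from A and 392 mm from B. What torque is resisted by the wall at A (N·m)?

With uniform GJ and both ends fixed, compatibility θ_AC = θ_CB gives T_A·a = T_B·b, together with T_A + T_B = T₀.
T_A = T₀·b/(a+b) = 538.0·392/913.0 = 231.0 N·m; T_B = 307.0 N·m.

231 N·m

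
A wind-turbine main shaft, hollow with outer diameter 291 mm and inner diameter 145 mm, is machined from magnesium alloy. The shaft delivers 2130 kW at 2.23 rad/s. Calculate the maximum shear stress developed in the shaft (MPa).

ω = 2.23 rad/s, so T = P/ω = 2130×10³ / 2.230 = 955200 N·m.
J = π(d_o⁴ − d_i⁴)/32 = π(0.291⁴ − 0.145⁴)/32 = 6.606×10^-4 m⁴.
τ_max = T·r/J = 955200 × 0.145 / 6.606×10^-4 = 2.104×10^8 Pa.

210 MPa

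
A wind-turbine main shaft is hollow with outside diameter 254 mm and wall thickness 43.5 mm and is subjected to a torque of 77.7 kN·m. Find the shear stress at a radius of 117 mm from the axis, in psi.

3970 psi

J = π(d_o⁴ − d_i⁴)/32 = π(0.254⁴ − 0.167⁴)/32 = 3.323×10^-4 m⁴.
Shear stress varies linearly with radius: τ = T·r/J = 77700 × 0.117 / 3.323×10^-4 = 2.736×10^7 Pa.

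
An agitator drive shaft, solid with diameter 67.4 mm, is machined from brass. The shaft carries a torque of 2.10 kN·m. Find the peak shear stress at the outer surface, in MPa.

J = πd⁴/32 = π(0.0674)⁴/32 = 2.026×10^-6 m⁴.
τ_max = T·r/J = 2100 × 0.0337 / 2.026×10^-6 = 3.493×10^7 Pa.

34.9 MPa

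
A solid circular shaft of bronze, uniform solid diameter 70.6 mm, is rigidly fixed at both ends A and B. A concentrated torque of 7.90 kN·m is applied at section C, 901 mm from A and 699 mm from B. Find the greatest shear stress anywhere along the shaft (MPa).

With uniform GJ and both ends fixed, compatibility θ_AC = θ_CB gives T_A·a = T_B·b, together with T_A + T_B = T₀.
T_A = T₀·b/(a+b) = 7900·699/1600 = 3451 N·m; T_B = 4449 N·m.
τ in each portion: τ_AC = 5.00×10^7 Pa, τ_CB = 6.44×10^7 Pa; maximum is in CB.
τ_max = T_CB·r/J = 4449·0.0353/2.44×10^-6 = 6.439×10^7 Pa.

64.4 MPa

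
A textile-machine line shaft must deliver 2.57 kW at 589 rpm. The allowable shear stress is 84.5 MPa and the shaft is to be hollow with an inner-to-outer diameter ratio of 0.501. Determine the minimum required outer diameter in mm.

13.9 mm

ω = 2π·589/60 = 61.68 rad/s, so T = P/ω = 2.57×10³ / 61.68 = 41.67 N·m.
For a hollow shaft with d_i/d_o = 0.501: τ_max = 16T/(π d_o³ (1−k⁴)), so d_o = [16T/(π τ_allow (1−k⁴))]^(1/3) = [16·41.67/(π·8.45×10^7·0.9370)]^(1/3) = 0.01389 m.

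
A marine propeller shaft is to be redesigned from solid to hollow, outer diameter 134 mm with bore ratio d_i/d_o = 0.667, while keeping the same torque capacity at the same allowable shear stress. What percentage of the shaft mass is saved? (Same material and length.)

35.7 %

Equal τ_max and T ⇒ the solid shaft needs d_s³ = d_o³(1−k⁴), so d_s = 134·(1−0.667⁴)^(1/3) = 124.5 mm.
Area ratio A_h/A_s = d_o²(1−k²)/d_s² = (1−k²)/(1−k⁴)^(2/3) = 0.6430.
Mass saving = 1 − 0.6430 = 35.7 %.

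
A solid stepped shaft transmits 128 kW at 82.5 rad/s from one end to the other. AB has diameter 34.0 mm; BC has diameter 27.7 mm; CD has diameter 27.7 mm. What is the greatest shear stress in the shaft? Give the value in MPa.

ω = 82.5 rad/s, so T = P/ω = 128×10³ / 82.50 = 1552 N·m.
Under the same torque, τ_max = 16T/(πd³) is largest where d is smallest — segment BC (d = 27.7 mm).
τ_max = 16·1552/(π·(0.0277)³) = 3.718×10^8 Pa.

372 MPa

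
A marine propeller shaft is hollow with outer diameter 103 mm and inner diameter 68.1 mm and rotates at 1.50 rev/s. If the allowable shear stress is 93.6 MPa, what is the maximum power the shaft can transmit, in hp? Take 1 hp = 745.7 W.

205 hp

J = π(d_o⁴ − d_i⁴)/32 = π(0.103⁴ − 0.0681⁴)/32 = 8.938×10^-6 m⁴.
T_max = τ_allow·J/r = 9.36×10^7 × 8.938×10^-6 / 0.0515 = 16240 N·m.
ω = 2π·1.50 = 9.425 rad/s, so P_max = T_max·ω = 1.531×10^5 W.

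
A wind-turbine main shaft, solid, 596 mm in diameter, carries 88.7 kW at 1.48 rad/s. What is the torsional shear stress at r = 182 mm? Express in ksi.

0.128 ksi

ω = 1.48 rad/s, so T = P/ω = 88.7×10³ / 1.480 = 59930 N·m.
J = πd⁴/32 = π(0.596)⁴/32 = 0.01239 m⁴.
Shear stress varies linearly with radius: τ = T·r/J = 59930 × 0.182 / 0.01239 = 8.805×10^5 Pa.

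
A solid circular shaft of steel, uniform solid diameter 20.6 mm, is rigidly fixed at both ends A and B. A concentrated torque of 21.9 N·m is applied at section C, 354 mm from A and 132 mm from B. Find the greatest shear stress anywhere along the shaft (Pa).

9.29e6 Pa

With uniform GJ and both ends fixed, compatibility θ_AC = θ_CB gives T_A·a = T_B·b, together with T_A + T_B = T₀.
T_A = T₀·b/(a+b) = 21.90·132/486.0 = 5.948 N·m; T_B = 15.95 N·m.
τ in each portion: τ_AC = 3.47×10^6 Pa, τ_CB = 9.29×10^6 Pa; maximum is in CB.
τ_max = T_CB·r/J = 15.95·0.0103/1.77×10^-8 = 9.294×10^6 Pa.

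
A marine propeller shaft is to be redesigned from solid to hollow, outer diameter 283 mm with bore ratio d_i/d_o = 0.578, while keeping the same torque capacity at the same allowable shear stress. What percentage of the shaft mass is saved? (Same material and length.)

Equal τ_max and T ⇒ the solid shaft needs d_s³ = d_o³(1−k⁴), so d_s = 283·(1−0.578⁴)^(1/3) = 272.1 mm.
Area ratio A_h/A_s = d_o²(1−k²)/d_s² = (1−k²)/(1−k⁴)^(2/3) = 0.7206.
Mass saving = 1 − 0.7206 = 27.9 %.

27.9 %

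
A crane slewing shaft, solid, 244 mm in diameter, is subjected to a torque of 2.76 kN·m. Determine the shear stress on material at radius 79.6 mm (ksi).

0.0916 ksi

J = πd⁴/32 = π(0.244)⁴/32 = 3.480×10^-4 m⁴.
Shear stress varies linearly with radius: τ = T·r/J = 2760 × 0.0796 / 3.480×10^-4 = 6.313×10^5 Pa.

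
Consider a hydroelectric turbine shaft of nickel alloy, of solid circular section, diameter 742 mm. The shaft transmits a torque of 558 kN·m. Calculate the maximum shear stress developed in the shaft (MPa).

6.96 MPa

J = πd⁴/32 = π(0.742)⁴/32 = 0.02976 m⁴.
τ_max = T·r/J = 558000 × 0.371 / 0.02976 = 6.957×10^6 Pa.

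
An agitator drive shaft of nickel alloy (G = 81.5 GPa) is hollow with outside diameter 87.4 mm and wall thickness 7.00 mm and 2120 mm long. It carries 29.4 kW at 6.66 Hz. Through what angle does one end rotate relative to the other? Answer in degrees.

0.364°

ω = 2π·6.66 = 41.85 rad/s, so T = P/ω = 29.4×10³ / 41.85 = 702.6 N·m.
J = π(d_o⁴ − d_i⁴)/32 = π(0.0874⁴ − 0.0734⁴)/32 = 2.879×10^-6 m⁴.
θ = T·L/(G·J) = 702.6 × 2.12 / (81.5×10⁹ × 2.879×10^-6) = 6.348×10^-3 rad.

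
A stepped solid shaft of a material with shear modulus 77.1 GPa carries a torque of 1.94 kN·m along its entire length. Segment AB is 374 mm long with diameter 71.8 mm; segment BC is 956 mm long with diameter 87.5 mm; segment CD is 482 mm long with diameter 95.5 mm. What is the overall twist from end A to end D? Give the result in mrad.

9.27 mrad

J_AB = π(0.0718)⁴/32 = 2.61×10^-6 m⁴; J_BC = π(0.0875)⁴/32 = 5.75×10^-6 m⁴; J_CD = π(0.0955)⁴/32 = 8.17×10^-6 m⁴.
θ = (T/G)·Σ L_i/J_i = (1940/77.1×10⁹)·(0.374/2.61×10^-6 + 0.956/5.75×10^-6 + 0.482/8.17×10^-6) = 9.272×10^-3 rad.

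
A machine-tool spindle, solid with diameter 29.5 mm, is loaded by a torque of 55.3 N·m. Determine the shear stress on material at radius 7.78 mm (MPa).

J = πd⁴/32 = π(0.0295)⁴/32 = 7.435×10^-8 m⁴.
Shear stress varies linearly with radius: τ = T·r/J = 55.30 × 0.00778 / 7.435×10^-8 = 5.787×10^6 Pa.

5.79 MPa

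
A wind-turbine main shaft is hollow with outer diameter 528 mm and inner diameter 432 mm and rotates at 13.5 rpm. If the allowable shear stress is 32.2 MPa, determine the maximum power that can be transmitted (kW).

726 kW

J = π(d_o⁴ − d_i⁴)/32 = π(0.528⁴ − 0.432⁴)/32 = 4.211×10^-3 m⁴.
T_max = τ_allow·J/r = 3.22×10^7 × 4.211×10^-3 / 0.264 = 513600 N·m.
ω = 2π·13.5/60 = 1.414 rad/s, so P_max = T_max·ω = 7.261×10^5 W.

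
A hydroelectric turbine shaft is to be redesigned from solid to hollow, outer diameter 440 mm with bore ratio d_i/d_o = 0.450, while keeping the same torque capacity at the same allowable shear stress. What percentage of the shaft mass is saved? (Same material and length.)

18.0 %

Equal τ_max and T ⇒ the solid shaft needs d_s³ = d_o³(1−k⁴), so d_s = 440·(1−0.450⁴)^(1/3) = 433.9 mm.
Area ratio A_h/A_s = d_o²(1−k²)/d_s² = (1−k²)/(1−k⁴)^(2/3) = 0.8201.
Mass saving = 1 − 0.8201 = 18.0 %.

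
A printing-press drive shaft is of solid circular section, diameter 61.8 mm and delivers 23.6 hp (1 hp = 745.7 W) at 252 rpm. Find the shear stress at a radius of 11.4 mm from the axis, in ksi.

0.770 ksi

ω = 2π·252/60 = 26.39 rad/s, so T = P/ω = 23.6×745.7 / 26.39 = 666.9 N·m.
J = πd⁴/32 = π(0.0618)⁴/32 = 1.432×10^-6 m⁴.
Shear stress varies linearly with radius: τ = T·r/J = 666.9 × 0.0114 / 1.432×10^-6 = 5.309×10^6 Pa.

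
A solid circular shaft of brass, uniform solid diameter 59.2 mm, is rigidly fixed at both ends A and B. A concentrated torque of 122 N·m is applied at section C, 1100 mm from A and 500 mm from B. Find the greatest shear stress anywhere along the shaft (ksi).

With uniform GJ and both ends fixed, compatibility θ_AC = θ_CB gives T_A·a = T_B·b, together with T_A + T_B = T₀.
T_A = T₀·b/(a+b) = 122.0·500/1600 = 38.12 N·m; T_B = 83.88 N·m.
τ in each portion: τ_AC = 9.36×10^5 Pa, τ_CB = 2.06×10^6 Pa; maximum is in CB.
τ_max = T_CB·r/J = 83.88·0.0296/1.21×10^-6 = 2.059×10^6 Pa.

0.299 ksi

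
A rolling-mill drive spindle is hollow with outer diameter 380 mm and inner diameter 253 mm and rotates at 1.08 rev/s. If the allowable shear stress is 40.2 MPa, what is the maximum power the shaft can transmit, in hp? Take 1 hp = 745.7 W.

J = π(d_o⁴ − d_i⁴)/32 = π(0.380⁴ − 0.253⁴)/32 = 1.645×10^-3 m⁴.
T_max = τ_allow·J/r = 4.02×10^7 × 1.645×10^-3 / 0.190 = 348000 N·m.
ω = 2π·1.08 = 6.786 rad/s, so P_max = T_max·ω = 2.362×10^6 W.

3170 hp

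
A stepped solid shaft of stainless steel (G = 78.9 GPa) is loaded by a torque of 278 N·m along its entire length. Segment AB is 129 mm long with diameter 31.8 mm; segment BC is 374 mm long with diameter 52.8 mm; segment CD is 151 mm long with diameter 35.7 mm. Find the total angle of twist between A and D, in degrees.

0.550°

J_AB = π(0.0318)⁴/32 = 1.00×10^-7 m⁴; J_BC = π(0.0528)⁴/32 = 7.63×10^-7 m⁴; J_CD = π(0.0357)⁴/32 = 1.59×10^-7 m⁴.
θ = (T/G)·Σ L_i/J_i = (278.0/78.9×10⁹)·(0.129/1.00×10^-7 + 0.374/7.63×10^-7 + 0.151/1.59×10^-7) = 9.591×10^-3 rad.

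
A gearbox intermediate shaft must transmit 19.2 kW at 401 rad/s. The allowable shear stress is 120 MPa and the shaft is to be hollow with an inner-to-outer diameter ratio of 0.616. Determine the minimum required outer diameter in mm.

ω = 401 rad/s, so T = P/ω = 19.2×10³ / 401.0 = 47.88 N·m.
For a hollow shaft with d_i/d_o = 0.616: τ_max = 16T/(π d_o³ (1−k⁴)), so d_o = [16T/(π τ_allow (1−k⁴))]^(1/3) = [16·47.88/(π·1.20×10^8·0.8560)]^(1/3) = 0.01334 m.

13.3 mm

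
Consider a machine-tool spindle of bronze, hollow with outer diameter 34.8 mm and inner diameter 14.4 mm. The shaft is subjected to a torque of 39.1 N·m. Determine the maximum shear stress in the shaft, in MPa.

J = π(d_o⁴ − d_i⁴)/32 = π(0.0348⁴ − 0.0144⁴)/32 = 1.398×10^-7 m⁴.
τ_max = T·r/J = 39.10 × 0.0174 / 1.398×10^-7 = 4.868×10^6 Pa.

4.87 MPa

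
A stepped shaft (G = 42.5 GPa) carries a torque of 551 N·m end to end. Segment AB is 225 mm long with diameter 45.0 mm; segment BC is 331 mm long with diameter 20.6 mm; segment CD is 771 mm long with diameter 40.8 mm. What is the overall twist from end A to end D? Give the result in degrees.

16.4°

J_AB = π(0.0450)⁴/32 = 4.03×10^-7 m⁴; J_BC = π(0.0206)⁴/32 = 1.77×10^-8 m⁴; J_CD = π(0.0408)⁴/32 = 2.72×10^-7 m⁴.
θ = (T/G)·Σ L_i/J_i = (551.0/42.5×10⁹)·(0.225/4.03×10^-7 + 0.331/1.77×10^-8 + 0.771/2.72×10^-7) = 0.2867 rad.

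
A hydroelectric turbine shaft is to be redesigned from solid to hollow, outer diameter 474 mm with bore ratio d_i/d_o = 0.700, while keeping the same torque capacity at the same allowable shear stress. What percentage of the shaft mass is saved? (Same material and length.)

38.8 %

Equal τ_max and T ⇒ the solid shaft needs d_s³ = d_o³(1−k⁴), so d_s = 474·(1−0.700⁴)^(1/3) = 432.5 mm.
Area ratio A_h/A_s = d_o²(1−k²)/d_s² = (1−k²)/(1−k⁴)^(2/3) = 0.6124.
Mass saving = 1 − 0.6124 = 38.8 %.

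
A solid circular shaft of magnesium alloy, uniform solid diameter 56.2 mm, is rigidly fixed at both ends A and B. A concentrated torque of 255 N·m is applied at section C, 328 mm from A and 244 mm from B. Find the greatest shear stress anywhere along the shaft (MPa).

With uniform GJ and both ends fixed, compatibility θ_AC = θ_CB gives T_A·a = T_B·b, together with T_A + T_B = T₀.
T_A = T₀·b/(a+b) = 255.0·244/572.0 = 108.8 N·m; T_B = 146.2 N·m.
τ in each portion: τ_AC = 3.12×10^6 Pa, τ_CB = 4.20×10^6 Pa; maximum is in CB.
τ_max = T_CB·r/J = 146.2·0.0281/9.79×10^-7 = 4.195×10^6 Pa.

4.20 MPa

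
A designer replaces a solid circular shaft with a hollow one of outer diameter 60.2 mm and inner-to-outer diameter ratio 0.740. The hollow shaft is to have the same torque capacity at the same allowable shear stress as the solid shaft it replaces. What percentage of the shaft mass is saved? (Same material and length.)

42.6 %

Equal τ_max and T ⇒ the solid shaft needs d_s³ = d_o³(1−k⁴), so d_s = 60.2·(1−0.740⁴)^(1/3) = 53.46 mm.
Area ratio A_h/A_s = d_o²(1−k²)/d_s² = (1−k²)/(1−k⁴)^(2/3) = 0.5738.
Mass saving = 1 − 0.5738 = 42.6 %.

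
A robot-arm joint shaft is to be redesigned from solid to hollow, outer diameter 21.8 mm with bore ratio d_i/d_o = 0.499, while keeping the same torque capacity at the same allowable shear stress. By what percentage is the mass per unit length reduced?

21.6 %

Equal τ_max and T ⇒ the solid shaft needs d_s³ = d_o³(1−k⁴), so d_s = 21.8·(1−0.499⁴)^(1/3) = 21.34 mm.
Area ratio A_h/A_s = d_o²(1−k²)/d_s² = (1−k²)/(1−k⁴)^(2/3) = 0.7837.
Mass saving = 1 − 0.7837 = 21.6 %.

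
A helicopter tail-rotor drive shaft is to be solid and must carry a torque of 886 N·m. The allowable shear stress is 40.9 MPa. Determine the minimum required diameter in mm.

For a solid shaft τ_max = 16T/(πd³), so d = (16T/(π τ_allow))^(1/3) = (16·886.0/(π·4.09×10^7))^(1/3) = 0.04796 m.

48.0 mm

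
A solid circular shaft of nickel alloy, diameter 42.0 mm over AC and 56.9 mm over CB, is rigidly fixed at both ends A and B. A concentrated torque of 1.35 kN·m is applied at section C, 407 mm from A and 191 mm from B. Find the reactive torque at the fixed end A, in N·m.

165 N·m

Compatibility: T_A·a/J_AC = T_B·b/J_CB with T_A + T_B = T₀.
J_AC = 3.05×10^-7 m⁴, J_CB = 1.03×10^-6 m⁴, so T_A = T₀·(J_AC/a)/((J_AC/a)+(J_CB/b)) = 165.1 N·m, T_B = 1185 N·m.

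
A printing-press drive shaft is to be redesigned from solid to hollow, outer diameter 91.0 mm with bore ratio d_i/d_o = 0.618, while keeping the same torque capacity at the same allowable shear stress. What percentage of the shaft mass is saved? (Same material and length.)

31.3 %

Equal τ_max and T ⇒ the solid shaft needs d_s³ = d_o³(1−k⁴), so d_s = 91.0·(1−0.618⁴)^(1/3) = 86.34 mm.
Area ratio A_h/A_s = d_o²(1−k²)/d_s² = (1−k²)/(1−k⁴)^(2/3) = 0.6866.
Mass saving = 1 − 0.6866 = 31.3 %.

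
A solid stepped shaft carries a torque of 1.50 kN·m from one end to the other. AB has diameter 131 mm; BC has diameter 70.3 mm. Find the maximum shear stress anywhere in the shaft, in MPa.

22.0 MPa

Under the same torque, τ_max = 16T/(πd³) is largest where d is smallest — segment BC (d = 70.3 mm).
τ_max = 16·1500/(π·(0.0703)³) = 2.199×10^7 Pa.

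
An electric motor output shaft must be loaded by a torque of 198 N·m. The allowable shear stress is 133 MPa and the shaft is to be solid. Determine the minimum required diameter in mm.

For a solid shaft τ_max = 16T/(πd³), so d = (16T/(π τ_allow))^(1/3) = (16·198.0/(π·1.33×10^8))^(1/3) = 0.01965 m.

19.6 mm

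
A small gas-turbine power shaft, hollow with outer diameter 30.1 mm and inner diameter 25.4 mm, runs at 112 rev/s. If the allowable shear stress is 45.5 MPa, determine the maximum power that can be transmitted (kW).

84.5 kW

J = π(d_o⁴ − d_i⁴)/32 = π(0.0301⁴ − 0.0254⁴)/32 = 3.972×10^-8 m⁴.
T_max = τ_allow·J/r = 4.55×10^7 × 3.972×10^-8 / 0.0151 = 120.1 N·m.
ω = 2π·112 = 703.7 rad/s, so P_max = T_max·ω = 8.451×10^4 W.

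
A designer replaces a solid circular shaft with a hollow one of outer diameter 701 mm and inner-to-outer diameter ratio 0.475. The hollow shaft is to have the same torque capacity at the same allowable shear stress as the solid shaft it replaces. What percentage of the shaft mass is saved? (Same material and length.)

Equal τ_max and T ⇒ the solid shaft needs d_s³ = d_o³(1−k⁴), so d_s = 701·(1−0.475⁴)^(1/3) = 688.9 mm.
Area ratio A_h/A_s = d_o²(1−k²)/d_s² = (1−k²)/(1−k⁴)^(2/3) = 0.8018.
Mass saving = 1 − 0.8018 = 19.8 %.

19.8 %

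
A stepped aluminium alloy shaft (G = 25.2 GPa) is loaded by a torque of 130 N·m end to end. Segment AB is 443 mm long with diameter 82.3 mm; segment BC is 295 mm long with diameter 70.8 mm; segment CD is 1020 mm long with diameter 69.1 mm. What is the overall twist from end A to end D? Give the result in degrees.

0.199°

J_AB = π(0.0823)⁴/32 = 4.50×10^-6 m⁴; J_BC = π(0.0708)⁴/32 = 2.47×10^-6 m⁴; J_CD = π(0.0691)⁴/32 = 2.24×10^-6 m⁴.
θ = (T/G)·Σ L_i/J_i = (130.0/25.2×10⁹)·(0.443/4.50×10^-6 + 0.295/2.47×10^-6 + 1.02/2.24×10^-6) = 3.475×10^-3 rad.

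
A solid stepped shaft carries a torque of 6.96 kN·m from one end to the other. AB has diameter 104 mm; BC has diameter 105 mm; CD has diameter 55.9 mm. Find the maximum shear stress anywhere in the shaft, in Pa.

2.03e8 Pa

Under the same torque, τ_max = 16T/(πd³) is largest where d is smallest — segment CD (d = 55.9 mm).
τ_max = 16·6960/(π·(0.0559)³) = 2.029×10^8 Pa.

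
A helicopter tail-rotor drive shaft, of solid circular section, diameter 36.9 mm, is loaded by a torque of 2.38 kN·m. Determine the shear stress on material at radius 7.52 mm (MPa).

J = πd⁴/32 = π(0.0369)⁴/32 = 1.820×10^-7 m⁴.
Shear stress varies linearly with radius: τ = T·r/J = 2380 × 0.00752 / 1.820×10^-7 = 9.833×10^7 Pa.

98.3 MPa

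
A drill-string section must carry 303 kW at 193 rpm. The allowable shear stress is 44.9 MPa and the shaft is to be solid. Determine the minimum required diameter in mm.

ω = 2π·193/60 = 20.21 rad/s, so T = P/ω = 303×10³ / 20.21 = 14990 N·m.
For a solid shaft τ_max = 16T/(πd³), so d = (16T/(π τ_allow))^(1/3) = (16·14990/(π·4.49×10^7))^(1/3) = 0.1194 m.

119 mm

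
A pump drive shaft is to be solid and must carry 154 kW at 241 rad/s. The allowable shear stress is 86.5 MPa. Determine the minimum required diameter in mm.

ω = 241 rad/s, so T = P/ω = 154×10³ / 241.0 = 639.0 N·m.
For a solid shaft τ_max = 16T/(πd³), so d = (16T/(π τ_allow))^(1/3) = (16·639.0/(π·8.65×10^7))^(1/3) = 0.03351 m.

33.5 mm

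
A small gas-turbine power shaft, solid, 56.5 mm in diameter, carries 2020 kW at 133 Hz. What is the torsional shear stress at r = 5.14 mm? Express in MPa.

12.4 MPa

ω = 2π·133 = 835.7 rad/s, so T = P/ω = 2020×10³ / 835.7 = 2417 N·m.
J = πd⁴/32 = π(0.0565)⁴/32 = 1.000×10^-6 m⁴.
Shear stress varies linearly with radius: τ = T·r/J = 2417 × 0.00514 / 1.000×10^-6 = 1.242×10^7 Pa.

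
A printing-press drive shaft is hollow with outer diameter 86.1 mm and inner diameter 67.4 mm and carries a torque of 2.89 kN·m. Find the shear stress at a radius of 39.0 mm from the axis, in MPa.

33.5 MPa

J = π(d_o⁴ − d_i⁴)/32 = π(0.0861⁴ − 0.0674⁴)/32 = 3.369×10^-6 m⁴.
Shear stress varies linearly with radius: τ = T·r/J = 2890 × 0.0390 / 3.369×10^-6 = 3.345×10^7 Pa.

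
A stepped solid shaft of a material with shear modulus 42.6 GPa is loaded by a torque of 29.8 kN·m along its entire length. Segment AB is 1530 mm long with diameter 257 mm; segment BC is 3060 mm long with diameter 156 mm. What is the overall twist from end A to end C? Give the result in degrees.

J_AB = π(0.257)⁴/32 = 4.28×10^-4 m⁴; J_BC = π(0.156)⁴/32 = 5.81×10^-5 m⁴.
θ = (T/G)·Σ L_i/J_i = (29800/42.6×10⁹)·(1.53/4.28×10^-4 + 3.06/5.81×10^-5) = 0.03931 rad.

2.25°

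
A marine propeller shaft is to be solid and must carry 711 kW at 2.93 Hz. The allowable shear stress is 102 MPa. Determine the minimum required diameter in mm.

124 mm

ω = 2π·2.93 = 18.41 rad/s, so T = P/ω = 711×10³ / 18.41 = 38620 N·m.
For a solid shaft τ_max = 16T/(πd³), so d = (16T/(π τ_allow))^(1/3) = (16·38620/(π·1.02×10^8))^(1/3) = 0.1245 m.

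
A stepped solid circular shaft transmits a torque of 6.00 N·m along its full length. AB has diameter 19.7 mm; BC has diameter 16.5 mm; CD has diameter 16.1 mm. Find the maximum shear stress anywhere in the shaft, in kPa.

Under the same torque, τ_max = 16T/(πd³) is largest where d is smallest — segment CD (d = 16.1 mm).
τ_max = 16·6.000/(π·(0.0161)³) = 7.322×10^6 Pa.

7320 kPa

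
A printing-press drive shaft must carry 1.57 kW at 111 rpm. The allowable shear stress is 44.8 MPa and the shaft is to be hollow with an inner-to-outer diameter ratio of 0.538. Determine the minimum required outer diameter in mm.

ω = 2π·111/60 = 11.62 rad/s, so T = P/ω = 1.57×10³ / 11.62 = 135.1 N·m.
For a hollow shaft with d_i/d_o = 0.538: τ_max = 16T/(π d_o³ (1−k⁴)), so d_o = [16T/(π τ_allow (1−k⁴))]^(1/3) = [16·135.1/(π·4.48×10^7·0.9162)]^(1/3) = 0.02559 m.

25.6 mm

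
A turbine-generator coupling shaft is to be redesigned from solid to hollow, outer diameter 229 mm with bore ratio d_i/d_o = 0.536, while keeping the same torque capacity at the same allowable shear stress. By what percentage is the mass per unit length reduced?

24.5 %

Equal τ_max and T ⇒ the solid shaft needs d_s³ = d_o³(1−k⁴), so d_s = 229·(1−0.536⁴)^(1/3) = 222.5 mm.
Area ratio A_h/A_s = d_o²(1−k²)/d_s² = (1−k²)/(1−k⁴)^(2/3) = 0.7548.
Mass saving = 1 − 0.7548 = 24.5 %.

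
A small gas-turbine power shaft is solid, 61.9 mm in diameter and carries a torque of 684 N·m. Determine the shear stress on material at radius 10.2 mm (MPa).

4.84 MPa

J = πd⁴/32 = π(0.0619)⁴/32 = 1.441×10^-6 m⁴.
Shear stress varies linearly with radius: τ = T·r/J = 684.0 × 0.0102 / 1.441×10^-6 = 4.841×10^6 Pa.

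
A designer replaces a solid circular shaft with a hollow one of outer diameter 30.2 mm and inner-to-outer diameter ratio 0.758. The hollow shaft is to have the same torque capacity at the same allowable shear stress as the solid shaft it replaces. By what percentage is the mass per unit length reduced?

Equal τ_max and T ⇒ the solid shaft needs d_s³ = d_o³(1−k⁴), so d_s = 30.2·(1−0.758⁴)^(1/3) = 26.42 mm.
Area ratio A_h/A_s = d_o²(1−k²)/d_s² = (1−k²)/(1−k⁴)^(2/3) = 0.5557.
Mass saving = 1 − 0.5557 = 44.4 %.

44.4 %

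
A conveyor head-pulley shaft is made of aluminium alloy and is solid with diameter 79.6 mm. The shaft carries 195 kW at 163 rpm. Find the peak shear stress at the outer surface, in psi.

16700 psi

ω = 2π·163/60 = 17.07 rad/s, so T = P/ω = 195×10³ / 17.07 = 11420 N·m.
J = πd⁴/32 = π(0.0796)⁴/32 = 3.941×10^-6 m⁴.
τ_max = T·r/J = 11420 × 0.0398 / 3.941×10^-6 = 1.154×10^8 Pa.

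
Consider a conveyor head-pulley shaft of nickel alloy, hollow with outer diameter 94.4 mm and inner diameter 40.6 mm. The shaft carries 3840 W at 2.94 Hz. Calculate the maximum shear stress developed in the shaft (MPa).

ω = 2π·2.94 = 18.47 rad/s, so T = P/ω = 3840 / 18.47 = 207.9 N·m.
J = π(d_o⁴ − d_i⁴)/32 = π(0.0944⁴ − 0.0406⁴)/32 = 7.530×10^-6 m⁴.
τ_max = T·r/J = 207.9 × 0.0472 / 7.530×10^-6 = 1.303×10^6 Pa.

1.30 MPa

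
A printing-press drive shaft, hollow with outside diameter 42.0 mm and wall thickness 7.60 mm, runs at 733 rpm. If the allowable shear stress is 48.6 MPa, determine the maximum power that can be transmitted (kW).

45.3 kW

J = π(d_o⁴ − d_i⁴)/32 = π(0.0420⁴ − 0.0268⁴)/32 = 2.548×10^-7 m⁴.
T_max = τ_allow·J/r = 4.86×10^7 × 2.548×10^-7 / 0.0210 = 589.8 N·m.
ω = 2π·733/60 = 76.76 rad/s, so P_max = T_max·ω = 4.527×10^4 W.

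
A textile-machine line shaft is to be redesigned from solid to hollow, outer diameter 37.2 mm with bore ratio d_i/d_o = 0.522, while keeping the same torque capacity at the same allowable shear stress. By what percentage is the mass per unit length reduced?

23.4 %

Equal τ_max and T ⇒ the solid shaft needs d_s³ = d_o³(1−k⁴), so d_s = 37.2·(1−0.522⁴)^(1/3) = 36.26 mm.
Area ratio A_h/A_s = d_o²(1−k²)/d_s² = (1−k²)/(1−k⁴)^(2/3) = 0.7659.
Mass saving = 1 − 0.7659 = 23.4 %.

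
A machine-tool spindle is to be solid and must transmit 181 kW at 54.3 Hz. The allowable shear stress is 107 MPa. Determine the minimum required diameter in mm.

29.3 mm

ω = 2π·54.3 = 341.2 rad/s, so T = P/ω = 181×10³ / 341.2 = 530.5 N·m.
For a solid shaft τ_max = 16T/(πd³), so d = (16T/(π τ_allow))^(1/3) = (16·530.5/(π·1.07×10^8))^(1/3) = 0.02934 m.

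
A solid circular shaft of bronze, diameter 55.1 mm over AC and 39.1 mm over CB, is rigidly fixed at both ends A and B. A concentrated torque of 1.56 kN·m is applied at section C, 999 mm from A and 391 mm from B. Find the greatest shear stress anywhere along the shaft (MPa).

52.3 MPa

Compatibility: T_A·a/J_AC = T_B·b/J_CB with T_A + T_B = T₀.
J_AC = 9.05×10^-7 m⁴, J_CB = 2.29×10^-7 m⁴, so T_A = T₀·(J_AC/a)/((J_AC/a)+(J_CB/b)) = 946.7 N·m, T_B = 613.3 N·m.
τ in each portion: τ_AC = 2.88×10^7 Pa, τ_CB = 5.23×10^7 Pa; maximum is in CB.
τ_max = T_CB·r/J = 613.3·0.0196/2.29×10^-7 = 5.226×10^7 Pa.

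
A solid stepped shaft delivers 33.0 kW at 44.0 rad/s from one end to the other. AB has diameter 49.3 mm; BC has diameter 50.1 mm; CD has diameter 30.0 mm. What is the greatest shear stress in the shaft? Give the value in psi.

20500 psi

ω = 44.0 rad/s, so T = P/ω = 33.0×10³ / 44.00 = 750.0 N·m.
Under the same torque, τ_max = 16T/(πd³) is largest where d is smallest — segment CD (d = 30.0 mm).
τ_max = 16·750.0/(π·(0.0300)³) = 1.415×10^8 Pa.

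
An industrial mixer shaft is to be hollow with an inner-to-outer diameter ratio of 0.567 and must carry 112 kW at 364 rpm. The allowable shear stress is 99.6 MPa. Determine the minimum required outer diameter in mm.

ω = 2π·364/60 = 38.12 rad/s, so T = P/ω = 112×10³ / 38.12 = 2938 N·m.
For a hollow shaft with d_i/d_o = 0.567: τ_max = 16T/(π d_o³ (1−k⁴)), so d_o = [16T/(π τ_allow (1−k⁴))]^(1/3) = [16·2938/(π·9.96×10^7·0.8966)]^(1/3) = 0.05513 m.

55.1 mm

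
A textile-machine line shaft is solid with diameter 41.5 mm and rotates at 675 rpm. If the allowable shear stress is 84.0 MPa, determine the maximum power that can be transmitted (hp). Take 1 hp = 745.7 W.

112 hp

J = πd⁴/32 = π(0.0415)⁴/32 = 2.912×10^-7 m⁴.
T_max = τ_allow·J/r = 8.40×10^7 × 2.912×10^-7 / 0.0208 = 1179 N·m.
ω = 2π·675/60 = 70.69 rad/s, so P_max = T_max·ω = 8.333×10^4 W.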